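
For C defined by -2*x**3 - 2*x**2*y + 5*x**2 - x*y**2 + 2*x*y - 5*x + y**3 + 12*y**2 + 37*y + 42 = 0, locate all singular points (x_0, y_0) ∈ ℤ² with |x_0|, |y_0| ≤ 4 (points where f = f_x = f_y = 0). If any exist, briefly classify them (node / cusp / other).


Singular points: {(2, -3)}; classification: node.

Compute partial derivatives:
  f_x = -6*x**2 - 4*x*y + 10*x - y**2 + 2*y - 5.
  f_y = -2*x**2 - 2*x*y + 2*x + 3*y**2 + 24*y + 37.
Scan x_0 ∈ {−4, ..., 4}. For each x_0, f_y(x_0, y) is a polynomial in y; find its integer roots y ∈ {−4, ..., 4}, then test f_x and f at those candidates.
  x = -4: f_y(-4, y) = 3*y**2 + 32*y - 3; no integer root y with |y| ≤ 4.
  x = -3: f_y(-3, y) = 3*y**2 + 30*y + 13; no integer root y with |y| ≤ 4.
  x = -2: f_y(-2, y) = 3*y**2 + 28*y + 25; vanishes at y ∈ {-1}. (-2, -1): f_x = -60 ≠ 0.
  x = -1: f_y(-1, y) = 3*y**2 + 26*y + 33; no integer root y with |y| ≤ 4.
  x = 0: f_y(0, y) = 3*y**2 + 24*y + 37; no integer root y with |y| ≤ 4.
  x = 1: f_y(1, y) = 3*y**2 + 22*y + 37; no integer root y with |y| ≤ 4.
  x = 2: f_y(2, y) = 3*y**2 + 20*y + 33; vanishes at y ∈ {-3}. (2, -3): f_x = 0, f = 0 — SINGULAR.
  x = 3: f_y(3, y) = 3*y**2 + 18*y + 25; no integer root y with |y| ≤ 4.
  x = 4: f_y(4, y) = 3*y**2 + 16*y + 13; vanishes at y ∈ {-1}. (4, -1): f_x = -48 ≠ 0.
Only singular point on the grid: (2, -3).
Classify: substitute x = 2 + u, y = -3 + v and expand: f = -2*u**3 - 2*u**2*v - u**2 - u*v**2 + v**3 + v**2.
No constant or linear terms (consistent with a singular point). Quadratic part: -u**2 + v**2. Cubic part: -2*u**3 - 2*u**2*v - u*v**2 + v**3.
The quadratic part v**2 - u**2 = (v − u)(v + u) splits into two distinct linear factors, so there are two distinct tangent lines y − -3 = ±(x − 2) — this is a node (ordinary double point).
Classification: node.


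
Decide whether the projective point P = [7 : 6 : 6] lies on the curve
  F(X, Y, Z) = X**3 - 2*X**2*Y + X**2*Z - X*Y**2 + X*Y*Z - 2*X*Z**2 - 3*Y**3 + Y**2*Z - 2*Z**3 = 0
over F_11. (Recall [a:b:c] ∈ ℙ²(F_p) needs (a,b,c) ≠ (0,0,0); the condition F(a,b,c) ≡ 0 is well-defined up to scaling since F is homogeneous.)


F(7,6,6) ≡ 1 (mod 11); P is NOT on the curve.

Evaluate F(7, 6, 6) term-by-term (mod 11).
  X**3 ↦ 1·343·1·1 = 343
  -2*X**2*Y ↦ -2·49·6·1 = -588
  X**2*Z ↦ 1·49·1·6 = 294
  -X*Y**2 ↦ -1·7·36·1 = -252
  X*Y*Z ↦ 1·7·6·6 = 252
  -2*X*Z**2 ↦ -2·7·1·36 = -504
  -3*Y**3 ↦ -3·1·216·1 = -648
  Y**2*Z ↦ 1·1·36·6 = 216
  -2*Z**3 ↦ -2·1·1·216 = -432
Sum: F(7, 6, 6) = (343) + (-588) + (294) + (-252) + (252) + (-504) + (-648) + (216) + (-432) = -1319.
Reducing mod 11: -1319 ≡ 1 (mod 11).
Since F(a, b, c) ≡ 1 ≠ 0 (mod 11), P does NOT lie on the curve.


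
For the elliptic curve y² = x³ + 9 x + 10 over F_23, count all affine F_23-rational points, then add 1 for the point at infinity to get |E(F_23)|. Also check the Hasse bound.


Affine points = {(2, 6), (2, 17), (3, 8), (3, 15), (4, 8), (4, 15), (6, 2), (6, 21), (7, 5), (7, 18), (12, 11), (12, 12), (13, 1), (13, 22), (15, 1), (15, 22), (16, 8), (16, 15), (17, 4), (17, 19), (18, 1), (18, 22), (19, 5), (19, 18), (20, 5), (20, 18), (22, 0)}; affine count = 27; |E(F_23)| = 28.

Discriminant check: Δ ∝ 4a³ + 27b² = 4·9³ + 27·10² = 4·729 + 27·100 ≡ 4 (mod 23). Nonzero ⇒ E is nonsingular.
For each x ∈ F_23, compute rhs = x³ + 9·x + 10 mod 23, then count y ∈ F_23 with y² ≡ rhs.
  x = 0: rhs = 10, matching y values: none (0 points).
  x = 1: rhs = 20, matching y values: none (0 points).
  x = 2: rhs = 13, matching y values: 6, 17 (2 points).
  x = 3: rhs = 18, matching y values: 8, 15 (2 points).
  x = 4: rhs = 18, matching y values: 8, 15 (2 points).
  x = 5: rhs = 19, matching y values: none (0 points).
  x = 6: rhs = 4, matching y values: 2, 21 (2 points).
  x = 7: rhs = 2, matching y values: 5, 18 (2 points).
  x = 8: rhs = 19, matching y values: none (0 points).
  x = 9: rhs = 15, matching y values: none (0 points).
  x = 10: rhs = 19, matching y values: none (0 points).
  x = 11: rhs = 14, matching y values: none (0 points).
  x = 12: rhs = 6, matching y values: 11, 12 (2 points).
  x = 13: rhs = 1, matching y values: 1, 22 (2 points).
  x = 14: rhs = 5, matching y values: none (0 points).
  x = 15: rhs = 1, matching y values: 1, 22 (2 points).
  x = 16: rhs = 18, matching y values: 8, 15 (2 points).
  x = 17: rhs = 16, matching y values: 4, 19 (2 points).
  x = 18: rhs = 1, matching y values: 1, 22 (2 points).
  x = 19: rhs = 2, matching y values: 5, 18 (2 points).
  x = 20: rhs = 2, matching y values: 5, 18 (2 points).
  x = 21: rhs = 7, matching y values: none (0 points).
  x = 22: rhs = 0, matching y values: 0 (1 points).
Total affine count: 27.
Full point count |E(F_23)| = 27 + 1 = 28.
Hasse bound: |28 − (23+1)| = |4| = 4 ≤ 2√23 ≈ 9.5917 ✓.


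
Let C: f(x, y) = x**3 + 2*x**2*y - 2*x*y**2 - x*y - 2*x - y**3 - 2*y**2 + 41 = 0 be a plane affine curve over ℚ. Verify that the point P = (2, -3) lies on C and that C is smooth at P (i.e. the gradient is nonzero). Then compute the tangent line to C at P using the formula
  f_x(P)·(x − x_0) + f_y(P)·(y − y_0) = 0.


Tangent line at P: -29*x + 15*y + 103 = 0.

Step 1: f(2, -3) = 0, so P lies on C.
Step 2: partial derivatives
  f_x(x, y) = 3*x**2 + 4*x*y - 2*y**2 - y - 2, f_y(x, y) = 2*x**2 - 4*x*y - x - 3*y**2 - 4*y.
  f_x(P) = -29, f_y(P) = 15 (gradient nonzero, so P is smooth).
Step 3: tangent line at P: -29·(x − 2) + 15·(y − -3) = 0.
Expanding: -29*x + 15*y + 103 = 0.


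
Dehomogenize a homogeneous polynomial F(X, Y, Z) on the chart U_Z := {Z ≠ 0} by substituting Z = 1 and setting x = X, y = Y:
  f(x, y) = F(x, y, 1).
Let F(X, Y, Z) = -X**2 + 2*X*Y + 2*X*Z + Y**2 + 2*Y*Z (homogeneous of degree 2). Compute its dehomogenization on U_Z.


f(x, y) = -x**2 + 2*x*y + 2*x + y**2 + 2*y

On U_Z we set Z = 1. Each monomial c·X^i·Y^j·Z^k in F becomes c·x^i·y^j·1^k = c·x^i·y^j.
Substituting Z = 1: F(X, Y, 1) = -x**2 + 2*x*y + 2*x + y**2 + 2*y.
Note: deg(f) ≤ deg(F) = 2; strict inequality happens when F is divisible by Z (lost terms).


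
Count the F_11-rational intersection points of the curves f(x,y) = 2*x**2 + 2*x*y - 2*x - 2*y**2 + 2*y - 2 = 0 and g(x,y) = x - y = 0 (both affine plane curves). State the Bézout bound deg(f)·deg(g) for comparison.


Common zeros: {(1, 1), (10, 10)}; count = 2; Bézout bound = 2.

deg(f) = 2, deg(g) = 1, so Bézout bound = 2.
Scan x ∈ F_11. For each x, list the y ∈ F_11 with f(x, y) ≡ 0 and those with g(x, y) ≡ 0 (mod 11); the common zeros in that column are the intersection.
  x = 0: f ≡ 0 at y ∈ ∅; g ≡ 0 at y ∈ {0}; common: ∅.
  x = 1: f ≡ 0 at y ∈ {1}; g ≡ 0 at y ∈ {1}; common: {1}.
  x = 2: f ≡ 0 at y ∈ ∅; g ≡ 0 at y ∈ {2}; common: ∅.
  x = 3: f ≡ 0 at y ∈ {5, 10}; g ≡ 0 at y ∈ {3}; common: ∅.
  x = 4: f ≡ 0 at y ∈ {0, 5}; g ≡ 0 at y ∈ {4}; common: ∅.
  x = 5: f ≡ 0 at y ∈ ∅; g ≡ 0 at y ∈ {5}; common: ∅.
  x = 6: f ≡ 0 at y ∈ {9}; g ≡ 0 at y ∈ {6}; common: ∅.
  x = 7: f ≡ 0 at y ∈ ∅; g ≡ 0 at y ∈ {7}; common: ∅.
  x = 8: f ≡ 0 at y ∈ {0, 9}; g ≡ 0 at y ∈ {8}; common: ∅.
  x = 9: f ≡ 0 at y ∈ ∅; g ≡ 0 at y ∈ {9}; common: ∅.
  x = 10: f ≡ 0 at y ∈ {1, 10}; g ≡ 0 at y ∈ {10}; common: {10}.
Collecting: common zeros = {(1, 1), (10, 10)}, so the count is 2.
Comparison with the Bézout bound: 2 ≤ 2 = deg(f)·deg(g), as expected for curves with no common component (the bound is attained).


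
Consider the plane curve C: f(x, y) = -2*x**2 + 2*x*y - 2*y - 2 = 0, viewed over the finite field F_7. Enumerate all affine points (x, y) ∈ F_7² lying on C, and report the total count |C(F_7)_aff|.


Affine F_7-points: {(0, 6), (2, 5), (3, 5), (4, 1), (5, 3), (6, 6)}; count = 6.

For each of the 49 pairs (x, y) ∈ F_7², evaluate f(x, y) mod 7. Record the zeros.
  x = 0: [0↦5, 1↦3, 2↦1, 3↦6, 4↦4, 5↦2, 6↦0]  zeros at y ∈ {6}
  x = 1: [0↦3, 1↦3, 2↦3, 3↦3, 4↦3, 5↦3, 6↦3]  zeros at y ∈ ∅
  x = 2: [0↦4, 1↦6, 2↦1, 3↦3, 4↦5, 5↦0, 6↦2]  zeros at y ∈ {5}
  x = 3: [0↦1, 1↦5, 2↦2, 3↦6, 4↦3, 5↦0, 6↦4]  zeros at y ∈ {5}
  x = 4: [0↦1, 1↦0, 2↦6, 3↦5, 4↦4, 5↦3, 6↦2]  zeros at y ∈ {1}
  x = 5: [0↦4, 1↦5, 2↦6, 3↦0, 4↦1, 5↦2, 6↦3]  zeros at y ∈ {3}
  x = 6: [0↦3, 1↦6, 2↦2, 3↦5, 4↦1, 5↦4, 6↦0]  zeros at y ∈ {6}
Collecting zeros: affine points = {(0, 6), (2, 5), (3, 5), (4, 1), (5, 3), (6, 6)}.
Total count |C(F_7)_aff| = 6.


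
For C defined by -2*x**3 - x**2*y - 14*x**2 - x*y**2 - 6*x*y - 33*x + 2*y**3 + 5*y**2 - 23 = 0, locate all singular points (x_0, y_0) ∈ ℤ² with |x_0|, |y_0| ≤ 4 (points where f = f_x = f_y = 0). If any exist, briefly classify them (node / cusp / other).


Singular points: {(-2, -1)}; classification: node.

Compute partial derivatives:
  f_x = -6*x**2 - 2*x*y - 28*x - y**2 - 6*y - 33.
  f_y = -x**2 - 2*x*y - 6*x + 6*y**2 + 10*y.
Scan x_0 ∈ {−4, ..., 4}. For each x_0, f_y(x_0, y) is a polynomial in y; find its integer roots y ∈ {−4, ..., 4}, then test f_x and f at those candidates.
  x = -4: f_y(-4, y) = 6*y**2 + 18*y + 8; no integer root y with |y| ≤ 4.
  x = -3: f_y(-3, y) = 6*y**2 + 16*y + 9; no integer root y with |y| ≤ 4.
  x = -2: f_y(-2, y) = 6*y**2 + 14*y + 8; vanishes at y ∈ {-1}. (-2, -1): f_x = 0, f = 0 — SINGULAR.
  x = -1: f_y(-1, y) = 6*y**2 + 12*y + 5; no integer root y with |y| ≤ 4.
  x = 0: f_y(0, y) = 6*y**2 + 10*y; vanishes at y ∈ {0}. (0, 0): f_x = -33 ≠ 0.
  x = 1: f_y(1, y) = 6*y**2 + 8*y - 7; no integer root y with |y| ≤ 4.
  x = 2: f_y(2, y) = 6*y**2 + 6*y - 16; no integer root y with |y| ≤ 4.
  x = 3: f_y(3, y) = 6*y**2 + 4*y - 27; no integer root y with |y| ≤ 4.
  x = 4: f_y(4, y) = 6*y**2 + 2*y - 40; no integer root y with |y| ≤ 4.
Only singular point on the grid: (-2, -1).
Classify: substitute x = -2 + u, y = -1 + v and expand: f = -2*u**3 - u**2*v - u**2 - u*v**2 + 2*v**3 + v**2.
No constant or linear terms (consistent with a singular point). Quadratic part: -u**2 + v**2. Cubic part: -2*u**3 - u**2*v - u*v**2 + 2*v**3.
The quadratic part v**2 - u**2 = (v − u)(v + u) splits into two distinct linear factors, so there are two distinct tangent lines y − -1 = ±(x − -2) — this is a node (ordinary double point).
Classification: node.


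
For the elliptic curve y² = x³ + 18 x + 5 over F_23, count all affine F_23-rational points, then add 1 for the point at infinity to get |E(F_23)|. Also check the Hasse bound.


Affine points = {(1, 1), (1, 22), (2, 7), (2, 16), (4, 7), (4, 16), (5, 6), (5, 17), (10, 9), (10, 14), (11, 4), (11, 19), (15, 4), (15, 19), (17, 7), (17, 16), (20, 4), (20, 19), (22, 3), (22, 20)}; affine count = 20; |E(F_23)| = 21.

Discriminant check: Δ ∝ 4a³ + 27b² = 4·18³ + 27·5² = 4·5832 + 27·25 ≡ 14 (mod 23). Nonzero ⇒ E is nonsingular.
For each x ∈ F_23, compute rhs = x³ + 18·x + 5 mod 23, then count y ∈ F_23 with y² ≡ rhs.
  x = 0: rhs = 5, matching y values: none (0 points).
  x = 1: rhs = 1, matching y values: 1, 22 (2 points).
  x = 2: rhs = 3, matching y values: 7, 16 (2 points).
  x = 3: rhs = 17, matching y values: none (0 points).
  x = 4: rhs = 3, matching y values: 7, 16 (2 points).
  x = 5: rhs = 13, matching y values: 6, 17 (2 points).
  x = 6: rhs = 7, matching y values: none (0 points).
  x = 7: rhs = 14, matching y values: none (0 points).
  x = 8: rhs = 17, matching y values: none (0 points).
  x = 9: rhs = 22, matching y values: none (0 points).
  x = 10: rhs = 12, matching y values: 9, 14 (2 points).
  x = 11: rhs = 16, matching y values: 4, 19 (2 points).
  x = 12: rhs = 17, matching y values: none (0 points).
  x = 13: rhs = 21, matching y values: none (0 points).
  x = 14: rhs = 11, matching y values: none (0 points).
  x = 15: rhs = 16, matching y values: 4, 19 (2 points).
  x = 16: rhs = 19, matching y values: none (0 points).
  x = 17: rhs = 3, matching y values: 7, 16 (2 points).
  x = 18: rhs = 20, matching y values: none (0 points).
  x = 19: rhs = 7, matching y values: none (0 points).
  x = 20: rhs = 16, matching y values: 4, 19 (2 points).
  x = 21: rhs = 7, matching y values: none (0 points).
  x = 22: rhs = 9, matching y values: 3, 20 (2 points).
Total affine count: 20.
Full point count |E(F_23)| = 20 + 1 = 21.
Hasse bound: |21 − (23+1)| = |-3| = 3 ≤ 2√23 ≈ 9.5917 ✓.


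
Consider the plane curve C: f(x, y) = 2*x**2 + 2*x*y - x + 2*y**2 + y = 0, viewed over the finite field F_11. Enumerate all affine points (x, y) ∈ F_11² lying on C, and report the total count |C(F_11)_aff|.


Affine F_11-points: {(0, 0), (0, 5), (1, 5), (1, 10), (4, 6), (5, 4), (5, 7), (6, 0), (6, 10), (7, 3), (7, 6), (8, 4)}; count = 12.

For each of the 121 pairs (x, y) ∈ F_11², evaluate f(x, y) mod 11. Record the zeros.
  x = 0: [0↦0, 1↦3, 2↦10, 3↦10, 4↦3, 5↦0, 6↦1, 7↦6, 8↦4, 9↦6, 10↦1]  zeros at y ∈ {0, 5}
  x = 1: [0↦1, 1↦6, 2↦4, 3↦6, 4↦1, 5↦0, 6↦3, 7↦10, 8↦10, 9↦3, 10↦0]  zeros at y ∈ {5, 10}
  x = 2: [0↦6, 1↦2, 2↦2, 3↦6, 4↦3, 5↦4, 6↦9, 7↦7, 8↦9, 9↦4, 10↦3]  zeros at y ∈ ∅
  x = 3: [0↦4, 1↦2, 2↦4, 3↦10, 4↦9, 5↦1, 6↦8, 7↦8, 8↦1, 9↦9, 10↦10]  zeros at y ∈ ∅
  x = 4: [0↦6, 1↦6, 2↦10, 3↦7, 4↦8, 5↦2, 6↦0, 7↦2, 8↦8, 9↦7, 10↦10]  zeros at y ∈ {6}
  x = 5: [0↦1, 1↦3, 2↦9, 3↦8, 4↦0, 5↦7, 6↦7, 7↦0, 8↦8, 9↦9, 10↦3]  zeros at y ∈ {4, 7}
  x = 6: [0↦0, 1↦4, 2↦1, 3↦2, 4↦7, 5↦5, 6↦7, 7↦2, 8↦1, 9↦4, 10↦0]  zeros at y ∈ {0, 10}
  x = 7: [0↦3, 1↦9, 2↦8, 3↦0, 4↦7, 5↦7, 6↦0, 7↦8, 8↦9, 9↦3, 10↦1]  zeros at y ∈ {3, 6}
  x = 8: [0↦10, 1↦7, 2↦8, 3↦2, 4↦0, 5↦2, 6↦8, 7↦7, 8↦10, 9↦6, 10↦6]  zeros at y ∈ {4}
  x = 9: [0↦10, 1↦9, 2↦1, 3↦8, 4↦8, 5↦1, 6↦9, 7↦10, 8↦4, 9↦2, 10↦4]  zeros at y ∈ ∅
  x = 10: [0↦3, 1↦4, 2↦9, 3↦7, 4↦9, 5↦4, 6↦3, 7↦6, 8↦2, 9↦2, 10↦6]  zeros at y ∈ ∅
Collecting zeros: affine points = {(0, 0), (0, 5), (1, 5), (1, 10), (4, 6), (5, 4), (5, 7), (6, 0), (6, 10), (7, 3), (7, 6), (8, 4)}.
Total count |C(F_11)_aff| = 12.


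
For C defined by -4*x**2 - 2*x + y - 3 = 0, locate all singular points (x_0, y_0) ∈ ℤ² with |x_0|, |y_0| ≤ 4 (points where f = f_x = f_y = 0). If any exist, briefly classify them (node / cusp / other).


No singular points in the scanned grid; C is smooth there.

Compute partial derivatives:
  f_x = -8*x - 2.
  f_y = 1.
f_y = 1 is a nonzero constant, so f_y never vanishes: no point (x, y) can satisfy f = f_x = f_y = 0. In particular no (x, y) ∈ {−4, ..., 4}² is singular; the curve is smooth.


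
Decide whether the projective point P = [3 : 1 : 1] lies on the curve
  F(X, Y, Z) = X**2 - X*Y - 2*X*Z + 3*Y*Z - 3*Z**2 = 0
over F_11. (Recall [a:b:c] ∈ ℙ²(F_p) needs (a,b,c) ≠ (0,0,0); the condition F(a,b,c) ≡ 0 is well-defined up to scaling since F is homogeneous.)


F(3,1,1) ≡ 0 (mod 11); P is on the curve.

Evaluate F(3, 1, 1) term-by-term (mod 11).
  X**2 ↦ 1·9·1·1 = 9
  -X*Y ↦ -1·3·1·1 = -3
  -2*X*Z ↦ -2·3·1·1 = -6
  3*Y*Z ↦ 3·1·1·1 = 3
  -3*Z**2 ↦ -3·1·1·1 = -3
Sum: F(3, 1, 1) = (9) + (-3) + (-6) + (3) + (-3) = 0.
Reducing mod 11: 0 ≡ 0 (mod 11).
Since F(a, b, c) ≡ 0 (mod 11), P lies on the curve.


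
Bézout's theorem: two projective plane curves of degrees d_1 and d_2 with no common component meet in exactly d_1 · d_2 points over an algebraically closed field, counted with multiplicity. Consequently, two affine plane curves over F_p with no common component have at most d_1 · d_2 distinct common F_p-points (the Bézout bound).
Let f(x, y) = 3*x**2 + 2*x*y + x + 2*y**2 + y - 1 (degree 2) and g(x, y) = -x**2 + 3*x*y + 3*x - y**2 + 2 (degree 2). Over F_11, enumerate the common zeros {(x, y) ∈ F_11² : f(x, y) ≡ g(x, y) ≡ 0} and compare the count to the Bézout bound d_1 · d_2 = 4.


Common zeros: {(10, 9)}; count = 1; Bézout bound = 4.

deg(f) = 2, deg(g) = 2, so Bézout bound = 4.
Scan x ∈ F_11. For each x, list the y ∈ F_11 with f(x, y) ≡ 0 and those with g(x, y) ≡ 0 (mod 11); the common zeros in that column are the intersection.
  x = 0: f ≡ 0 at y ∈ {6, 10}; g ≡ 0 at y ∈ ∅; common: ∅.
  x = 1: f ≡ 0 at y ∈ ∅; g ≡ 0 at y ∈ {4, 10}; common: ∅.
  x = 2: f ≡ 0 at y ∈ {5, 9}; g ≡ 0 at y ∈ ∅; common: ∅.
  x = 3: f ≡ 0 at y ∈ {6, 7}; g ≡ 0 at y ∈ {4, 5}; common: ∅.
  x = 4: f ≡ 0 at y ∈ {2, 10}; g ≡ 0 at y ∈ {5, 7}; common: ∅.
  x = 5: f ≡ 0 at y ∈ ∅; g ≡ 0 at y ∈ ∅; common: ∅.
  x = 6: f ≡ 0 at y ∈ ∅; g ≡ 0 at y ∈ ∅; common: ∅.
  x = 7: f ≡ 0 at y ∈ ∅; g ≡ 0 at y ∈ ∅; common: ∅.
  x = 8: f ≡ 0 at y ∈ ∅; g ≡ 0 at y ∈ ∅; common: ∅.
  x = 9: f ≡ 0 at y ∈ {2, 5}; g ≡ 0 at y ∈ {7, 9}; common: ∅.
  x = 10: f ≡ 0 at y ∈ {8, 9}; g ≡ 0 at y ∈ {9, 10}; common: {9}.
Collecting: common zeros = {(10, 9)}, so the count is 1.
Comparison with the Bézout bound: 1 ≤ 4 = deg(f)·deg(g), as expected for curves with no common component (the affine F_11-count falls short of the bound because intersections may lie at infinity, over extension fields, or carry multiplicity).


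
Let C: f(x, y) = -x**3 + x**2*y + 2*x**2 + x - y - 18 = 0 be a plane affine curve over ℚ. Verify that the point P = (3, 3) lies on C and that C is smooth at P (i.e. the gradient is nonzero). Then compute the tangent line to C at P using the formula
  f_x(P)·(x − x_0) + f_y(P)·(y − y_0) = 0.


Tangent line at P: 4*x + 8*y - 36 = 0.

Step 1: f(3, 3) = 0, so P lies on C.
Step 2: partial derivatives
  f_x(x, y) = -3*x**2 + 2*x*y + 4*x + 1, f_y(x, y) = x**2 - 1.
  f_x(P) = 4, f_y(P) = 8 (gradient nonzero, so P is smooth).
Step 3: tangent line at P: 4·(x − 3) + 8·(y − 3) = 0.
Expanding: 4*x + 8*y - 36 = 0.


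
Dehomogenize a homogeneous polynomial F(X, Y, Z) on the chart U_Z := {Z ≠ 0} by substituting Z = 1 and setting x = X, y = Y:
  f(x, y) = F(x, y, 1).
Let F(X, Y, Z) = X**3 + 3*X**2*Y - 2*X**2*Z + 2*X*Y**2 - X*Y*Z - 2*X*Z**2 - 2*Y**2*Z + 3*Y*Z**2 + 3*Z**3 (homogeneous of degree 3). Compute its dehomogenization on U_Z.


f(x, y) = x**3 + 3*x**2*y - 2*x**2 + 2*x*y**2 - x*y - 2*x - 2*y**2 + 3*y + 3

On U_Z we set Z = 1. Each monomial c·X^i·Y^j·Z^k in F becomes c·x^i·y^j·1^k = c·x^i·y^j.
Substituting Z = 1: F(X, Y, 1) = x**3 + 3*x**2*y - 2*x**2 + 2*x*y**2 - x*y - 2*x - 2*y**2 + 3*y + 3.
Note: deg(f) ≤ deg(F) = 3; strict inequality happens when F is divisible by Z (lost terms).


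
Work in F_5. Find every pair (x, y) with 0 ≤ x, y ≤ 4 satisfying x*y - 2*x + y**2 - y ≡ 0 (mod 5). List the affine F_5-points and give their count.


Affine F_5-points: {(0, 0), (0, 1), (4, 3), (4, 4)}; count = 4.

For each of the 25 pairs (x, y) ∈ F_5², evaluate f(x, y) mod 5. Record the zeros.
  x = 0: [0↦0, 1↦0, 2↦2, 3↦1, 4↦2]  zeros at y ∈ {0, 1}
  x = 1: [0↦3, 1↦4, 2↦2, 3↦2, 4↦4]  zeros at y ∈ ∅
  x = 2: [0↦1, 1↦3, 2↦2, 3↦3, 4↦1]  zeros at y ∈ ∅
  x = 3: [0↦4, 1↦2, 2↦2, 3↦4, 4↦3]  zeros at y ∈ ∅
  x = 4: [0↦2, 1↦1, 2↦2, 3↦0, 4↦0]  zeros at y ∈ {3, 4}
Collecting zeros: affine points = {(0, 0), (0, 1), (4, 3), (4, 4)}.
Total count |C(F_5)_aff| = 4.


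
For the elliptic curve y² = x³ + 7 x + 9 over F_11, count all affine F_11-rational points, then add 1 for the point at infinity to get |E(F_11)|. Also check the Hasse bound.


Affine points = {(0, 3), (0, 8), (2, 3), (2, 8), (5, 2), (5, 9), (6, 5), (6, 6), (7, 4), (7, 7), (8, 4), (8, 7), (9, 3), (9, 8), (10, 1), (10, 10)}; affine count = 16; |E(F_11)| = 17.

Discriminant check: Δ ∝ 4a³ + 27b² = 4·7³ + 27·9² = 4·343 + 27·81 ≡ 6 (mod 11). Nonzero ⇒ E is nonsingular.
For each x ∈ F_11, compute rhs = x³ + 7·x + 9 mod 11, then count y ∈ F_11 with y² ≡ rhs.
  x = 0: rhs = 9, matching y values: 3, 8 (2 points).
  x = 1: rhs = 6, matching y values: none (0 points).
  x = 2: rhs = 9, matching y values: 3, 8 (2 points).
  x = 3: rhs = 2, matching y values: none (0 points).
  x = 4: rhs = 2, matching y values: none (0 points).
  x = 5: rhs = 4, matching y values: 2, 9 (2 points).
  x = 6: rhs = 3, matching y values: 5, 6 (2 points).
  x = 7: rhs = 5, matching y values: 4, 7 (2 points).
  x = 8: rhs = 5, matching y values: 4, 7 (2 points).
  x = 9: rhs = 9, matching y values: 3, 8 (2 points).
  x = 10: rhs = 1, matching y values: 1, 10 (2 points).
Total affine count: 16.
Full point count |E(F_11)| = 16 + 1 = 17.
Hasse bound: |17 − (11+1)| = |5| = 5 ≤ 2√11 ≈ 6.6332 ✓.


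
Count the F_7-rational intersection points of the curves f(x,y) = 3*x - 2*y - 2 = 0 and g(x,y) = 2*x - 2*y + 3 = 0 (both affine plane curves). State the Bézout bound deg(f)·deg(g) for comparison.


Common zeros: {(5, 3)}; count = 1; Bézout bound = 1.

deg(f) = 1, deg(g) = 1, so Bézout bound = 1.
Scan x ∈ F_7. For each x, list the y ∈ F_7 with f(x, y) ≡ 0 and those with g(x, y) ≡ 0 (mod 7); the common zeros in that column are the intersection.
  x = 0: f ≡ 0 at y ∈ {6}; g ≡ 0 at y ∈ {5}; common: ∅.
  x = 1: f ≡ 0 at y ∈ {4}; g ≡ 0 at y ∈ {6}; common: ∅.
  x = 2: f ≡ 0 at y ∈ {2}; g ≡ 0 at y ∈ {0}; common: ∅.
  x = 3: f ≡ 0 at y ∈ {0}; g ≡ 0 at y ∈ {1}; common: ∅.
  x = 4: f ≡ 0 at y ∈ {5}; g ≡ 0 at y ∈ {2}; common: ∅.
  x = 5: f ≡ 0 at y ∈ {3}; g ≡ 0 at y ∈ {3}; common: {3}.
  x = 6: f ≡ 0 at y ∈ {1}; g ≡ 0 at y ∈ {4}; common: ∅.
Collecting: common zeros = {(5, 3)}, so the count is 1.
Comparison with the Bézout bound: 1 ≤ 1 = deg(f)·deg(g), as expected for curves with no common component (the bound is attained).


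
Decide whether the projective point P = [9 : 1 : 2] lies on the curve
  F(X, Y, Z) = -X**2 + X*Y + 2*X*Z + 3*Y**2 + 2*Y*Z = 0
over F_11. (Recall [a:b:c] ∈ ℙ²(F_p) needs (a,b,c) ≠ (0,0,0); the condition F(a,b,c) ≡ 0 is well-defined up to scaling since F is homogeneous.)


F(9,1,2) ≡ 4 (mod 11); P is NOT on the curve.

Evaluate F(9, 1, 2) term-by-term (mod 11).
  -X**2 ↦ -1·81·1·1 = -81
  X*Y ↦ 1·9·1·1 = 9
  2*X*Z ↦ 2·9·1·2 = 36
  3*Y**2 ↦ 3·1·1·1 = 3
  2*Y*Z ↦ 2·1·1·2 = 4
Sum: F(9, 1, 2) = (-81) + (9) + (36) + (3) + (4) = -29.
Reducing mod 11: -29 ≡ 4 (mod 11).
Since F(a, b, c) ≡ 4 ≠ 0 (mod 11), P does NOT lie on the curve.


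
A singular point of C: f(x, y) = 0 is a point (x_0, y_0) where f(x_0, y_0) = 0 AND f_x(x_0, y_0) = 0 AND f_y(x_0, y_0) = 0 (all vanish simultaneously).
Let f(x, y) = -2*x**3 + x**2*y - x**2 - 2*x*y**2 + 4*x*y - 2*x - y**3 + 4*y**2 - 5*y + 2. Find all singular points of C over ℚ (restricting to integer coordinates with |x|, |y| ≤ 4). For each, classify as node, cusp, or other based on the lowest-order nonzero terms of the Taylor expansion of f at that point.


Singular points: {(0, 1)}; classification: cusp.

Compute partial derivatives:
  f_x = -6*x**2 + 2*x*y - 2*x - 2*y**2 + 4*y - 2.
  f_y = x**2 - 4*x*y + 4*x - 3*y**2 + 8*y - 5.
Scan x_0 ∈ {−4, ..., 4}. For each x_0, f_y(x_0, y) is a polynomial in y; find its integer roots y ∈ {−4, ..., 4}, then test f_x and f at those candidates.
  x = -4: f_y(-4, y) = -3*y**2 + 24*y - 5; no integer root y with |y| ≤ 4.
  x = -3: f_y(-3, y) = -3*y**2 + 20*y - 8; no integer root y with |y| ≤ 4.
  x = -2: f_y(-2, y) = -3*y**2 + 16*y - 9; no integer root y with |y| ≤ 4.
  x = -1: f_y(-1, y) = -3*y**2 + 12*y - 8; no integer root y with |y| ≤ 4.
  x = 0: f_y(0, y) = -3*y**2 + 8*y - 5; vanishes at y ∈ {1}. (0, 1): f_x = 0, f = 0 — SINGULAR.
  x = 1: f_y(1, y) = -3*y**2 + 4*y; vanishes at y ∈ {0}. (1, 0): f_x = -10 ≠ 0.
  x = 2: f_y(2, y) = 7 - 3*y**2; no integer root y with |y| ≤ 4.
  x = 3: f_y(3, y) = -3*y**2 - 4*y + 16; no integer root y with |y| ≤ 4.
  x = 4: f_y(4, y) = -3*y**2 - 8*y + 27; no integer root y with |y| ≤ 4.
Only singular point on the grid: (0, 1).
Classify: substitute x = 0 + u, y = 1 + v and expand: f = -2*u**3 + u**2*v - 2*u*v**2 - v**3 + v**2.
No constant or linear terms (consistent with a singular point). Quadratic part: v**2. Cubic part: -2*u**3 + u**2*v - 2*u*v**2 - v**3.
The quadratic part v**2 is a perfect square, so there is a single (double) tangent line v = 0, i.e. y = 1. Restricting the cubic part to that line (v = 0) leaves -2*u**3 ≠ 0, so f is not divisible by v and the branch is v² ≈ 2*u**3 to lowest order — this is a cusp.
Classification: cusp.


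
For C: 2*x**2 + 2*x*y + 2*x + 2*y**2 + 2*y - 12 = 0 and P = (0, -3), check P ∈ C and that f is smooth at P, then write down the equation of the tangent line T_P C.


Tangent line at P: -4*x - 10*y - 30 = 0.

Step 1: f(0, -3) = 0, so P lies on C.
Step 2: partial derivatives
  f_x(x, y) = 4*x + 2*y + 2, f_y(x, y) = 2*x + 4*y + 2.
  f_x(P) = -4, f_y(P) = -10 (gradient nonzero, so P is smooth).
Step 3: tangent line at P: -4·(x − 0) + -10·(y − -3) = 0.
Expanding: -4*x - 10*y - 30 = 0.


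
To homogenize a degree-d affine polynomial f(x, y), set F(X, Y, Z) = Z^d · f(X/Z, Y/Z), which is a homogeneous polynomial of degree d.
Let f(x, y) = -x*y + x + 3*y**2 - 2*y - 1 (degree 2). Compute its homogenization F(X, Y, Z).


F(X, Y, Z) = -X*Y + X*Z + 3*Y**2 - 2*Y*Z - Z**2

deg(f) = 2.
Substitute x = X/Z, y = Y/Z into f, then multiply by Z^2.
  monomial -1·x^1·y^1 ↦ -1·X^1·Y^1·Z^0.
  monomial 1·x^1·y^0 ↦ 1·X^1·Y^0·Z^1.
  monomial 3·x^0·y^2 ↦ 3·X^0·Y^2·Z^0.
  monomial -2·x^0·y^1 ↦ -2·X^0·Y^1·Z^1.
  monomial -1·x^0·y^0 ↦ -1·X^0·Y^0·Z^2.
Collecting: F(X, Y, Z) = -X*Y + X*Z + 3*Y**2 - 2*Y*Z - Z**2.


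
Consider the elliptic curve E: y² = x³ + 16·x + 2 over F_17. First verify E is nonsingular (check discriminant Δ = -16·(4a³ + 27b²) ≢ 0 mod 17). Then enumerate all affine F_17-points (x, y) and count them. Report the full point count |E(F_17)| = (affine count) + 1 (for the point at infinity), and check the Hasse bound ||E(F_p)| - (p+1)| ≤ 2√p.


Affine points = {(0, 6), (0, 11), (1, 6), (1, 11), (2, 5), (2, 12), (3, 3), (3, 14), (6, 5), (6, 12), (7, 7), (7, 10), (8, 8), (8, 9), (9, 5), (9, 12), (11, 8), (11, 9), (12, 1), (12, 16), (15, 8), (15, 9), (16, 6), (16, 11)}; affine count = 24; |E(F_17)| = 25.

Discriminant check: Δ ∝ 4a³ + 27b² = 4·16³ + 27·2² = 4·4096 + 27·4 ≡ 2 (mod 17). Nonzero ⇒ E is nonsingular.
For each x ∈ F_17, compute rhs = x³ + 16·x + 2 mod 17, then count y ∈ F_17 with y² ≡ rhs.
  x = 0: rhs = 2, matching y values: 6, 11 (2 points).
  x = 1: rhs = 2, matching y values: 6, 11 (2 points).
  x = 2: rhs = 8, matching y values: 5, 12 (2 points).
  x = 3: rhs = 9, matching y values: 3, 14 (2 points).
  x = 4: rhs = 11, matching y values: none (0 points).
  x = 5: rhs = 3, matching y values: none (0 points).
  x = 6: rhs = 8, matching y values: 5, 12 (2 points).
  x = 7: rhs = 15, matching y values: 7, 10 (2 points).
  x = 8: rhs = 13, matching y values: 8, 9 (2 points).
  x = 9: rhs = 8, matching y values: 5, 12 (2 points).
  x = 10: rhs = 6, matching y values: none (0 points).
  x = 11: rhs = 13, matching y values: 8, 9 (2 points).
  x = 12: rhs = 1, matching y values: 1, 16 (2 points).
  x = 13: rhs = 10, matching y values: none (0 points).
  x = 14: rhs = 12, matching y values: none (0 points).
  x = 15: rhs = 13, matching y values: 8, 9 (2 points).
  x = 16: rhs = 2, matching y values: 6, 11 (2 points).
Total affine count: 24.
Full point count |E(F_17)| = 24 + 1 = 25.
Hasse bound: |25 − (17+1)| = |7| = 7 ≤ 2√17 ≈ 8.2462 ✓.


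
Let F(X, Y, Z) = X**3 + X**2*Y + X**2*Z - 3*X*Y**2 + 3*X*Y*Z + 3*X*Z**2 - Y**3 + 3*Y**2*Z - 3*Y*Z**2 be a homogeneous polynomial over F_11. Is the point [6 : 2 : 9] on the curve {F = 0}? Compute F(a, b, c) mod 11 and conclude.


F(6,2,9) ≡ 0 (mod 11); P is on the curve.

Evaluate F(6, 2, 9) term-by-term (mod 11).
  X**3 ↦ 1·216·1·1 = 216
  X**2*Y ↦ 1·36·2·1 = 72
  X**2*Z ↦ 1·36·1·9 = 324
  -3*X*Y**2 ↦ -3·6·4·1 = -72
  3*X*Y*Z ↦ 3·6·2·9 = 324
  3*X*Z**2 ↦ 3·6·1·81 = 1458
  -Y**3 ↦ -1·1·8·1 = -8
  3*Y**2*Z ↦ 3·1·4·9 = 108
  -3*Y*Z**2 ↦ -3·1·2·81 = -486
Sum: F(6, 2, 9) = (216) + (72) + (324) + (-72) + (324) + (1458) + (-8) + (108) + (-486) = 1936.
Reducing mod 11: 1936 ≡ 0 (mod 11).
Since F(a, b, c) ≡ 0 (mod 11), P lies on the curve.


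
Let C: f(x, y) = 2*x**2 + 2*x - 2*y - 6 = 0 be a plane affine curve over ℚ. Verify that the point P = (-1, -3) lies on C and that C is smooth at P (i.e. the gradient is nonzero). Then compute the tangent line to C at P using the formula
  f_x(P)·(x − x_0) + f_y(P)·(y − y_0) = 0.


Tangent line at P: -2*x - 2*y - 8 = 0.

Step 1: f(-1, -3) = 0, so P lies on C.
Step 2: partial derivatives
  f_x(x, y) = 4*x + 2, f_y(x, y) = -2.
  f_x(P) = -2, f_y(P) = -2 (gradient nonzero, so P is smooth).
Step 3: tangent line at P: -2·(x − -1) + -2·(y − -3) = 0.
Expanding: -2*x - 2*y - 8 = 0.


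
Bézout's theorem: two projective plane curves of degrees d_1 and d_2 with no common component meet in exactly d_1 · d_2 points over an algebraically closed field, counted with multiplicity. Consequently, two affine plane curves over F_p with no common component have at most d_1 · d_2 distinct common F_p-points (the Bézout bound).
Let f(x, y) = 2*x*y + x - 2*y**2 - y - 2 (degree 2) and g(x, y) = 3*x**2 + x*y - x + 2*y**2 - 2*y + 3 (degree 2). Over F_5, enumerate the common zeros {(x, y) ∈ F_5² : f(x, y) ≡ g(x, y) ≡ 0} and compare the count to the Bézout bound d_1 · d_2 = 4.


Common zeros: {(2, 4)}; count = 1; Bézout bound = 4.

deg(f) = 2, deg(g) = 2, so Bézout bound = 4.
Scan x ∈ F_5. For each x, list the y ∈ F_5 with f(x, y) ≡ 0 and those with g(x, y) ≡ 0 (mod 5); the common zeros in that column are the intersection.
  x = 0: f ≡ 0 at y ∈ {1}; g ≡ 0 at y ∈ {3}; common: ∅.
  x = 1: f ≡ 0 at y ∈ ∅; g ≡ 0 at y ∈ {0, 3}; common: ∅.
  x = 2: f ≡ 0 at y ∈ {0, 4}; g ≡ 0 at y ∈ {1, 4}; common: {4}.
  x = 3: f ≡ 0 at y ∈ ∅; g ≡ 0 at y ∈ {1}; common: ∅.
  x = 4: f ≡ 0 at y ∈ {3}; g ≡ 0 at y ∈ ∅; common: ∅.
Collecting: common zeros = {(2, 4)}, so the count is 1.
Comparison with the Bézout bound: 1 ≤ 4 = deg(f)·deg(g), as expected for curves with no common component (the affine F_5-count falls short of the bound because intersections may lie at infinity, over extension fields, or carry multiplicity).


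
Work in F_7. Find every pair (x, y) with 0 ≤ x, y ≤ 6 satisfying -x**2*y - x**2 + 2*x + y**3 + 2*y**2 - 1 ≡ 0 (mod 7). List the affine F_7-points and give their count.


Affine F_7-points: {(0, 6), (1, 0), (1, 2), (1, 3), (2, 2), (2, 5), (3, 3), (3, 4), (3, 5)}; count = 9.

For each of the 49 pairs (x, y) ∈ F_7², evaluate f(x, y) mod 7. Record the zeros.
  x = 0: [0↦6, 1↦2, 2↦1, 3↦2, 4↦4, 5↦6, 6↦0]  zeros at y ∈ {6}
  x = 1: [0↦0, 1↦2, 2↦0, 3↦0, 4↦1, 5↦2, 6↦2]  zeros at y ∈ {0, 2, 3}
  x = 2: [0↦6, 1↦5, 2↦0, 3↦4, 4↦2, 5↦0, 6↦4]  zeros at y ∈ {2, 5}
  x = 3: [0↦3, 1↦4, 2↦1, 3↦0, 4↦0, 5↦0, 6↦6]  zeros at y ∈ {3, 4, 5}
  x = 4: [0↦5, 1↦6, 2↦3, 3↦2, 4↦2, 5↦2, 6↦1]  zeros at y ∈ ∅
  x = 5: [0↦5, 1↦4, 2↦6, 3↦3, 4↦1, 5↦6, 6↦3]  zeros at y ∈ ∅
  x = 6: [0↦3, 1↦5, 2↦3, 3↦3, 4↦4, 5↦5, 6↦5]  zeros at y ∈ ∅
Collecting zeros: affine points = {(0, 6), (1, 0), (1, 2), (1, 3), (2, 2), (2, 5), (3, 3), (3, 4), (3, 5)}.
Total count |C(F_7)_aff| = 9.


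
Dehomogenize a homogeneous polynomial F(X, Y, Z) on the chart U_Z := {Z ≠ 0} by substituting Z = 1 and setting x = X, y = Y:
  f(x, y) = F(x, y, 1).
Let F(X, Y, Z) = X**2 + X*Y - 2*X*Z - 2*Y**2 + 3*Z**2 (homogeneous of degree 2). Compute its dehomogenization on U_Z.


f(x, y) = x**2 + x*y - 2*x - 2*y**2 + 3

On U_Z we set Z = 1. Each monomial c·X^i·Y^j·Z^k in F becomes c·x^i·y^j·1^k = c·x^i·y^j.
Substituting Z = 1: F(X, Y, 1) = x**2 + x*y - 2*x - 2*y**2 + 3.
Note: deg(f) ≤ deg(F) = 2; strict inequality happens when F is divisible by Z (lost terms).


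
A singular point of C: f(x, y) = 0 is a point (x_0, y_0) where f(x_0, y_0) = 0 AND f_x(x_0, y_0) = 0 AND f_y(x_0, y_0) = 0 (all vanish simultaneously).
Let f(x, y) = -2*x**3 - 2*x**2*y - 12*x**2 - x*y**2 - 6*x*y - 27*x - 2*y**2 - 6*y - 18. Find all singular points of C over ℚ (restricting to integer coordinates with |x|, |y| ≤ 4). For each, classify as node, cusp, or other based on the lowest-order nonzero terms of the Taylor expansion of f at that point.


Singular points: {(-3, 3)}; classification: cusp.

Compute partial derivatives:
  f_x = -6*x**2 - 4*x*y - 24*x - y**2 - 6*y - 27.
  f_y = -2*x**2 - 2*x*y - 6*x - 4*y - 6.
Scan x_0 ∈ {−4, ..., 4}. For each x_0, f_y(x_0, y) is a polynomial in y; find its integer roots y ∈ {−4, ..., 4}, then test f_x and f at those candidates.
  x = -4: f_y(-4, y) = 4*y - 14; no integer root y with |y| ≤ 4.
  x = -3: f_y(-3, y) = 2*y - 6; vanishes at y ∈ {3}. (-3, 3): f_x = 0, f = 0 — SINGULAR.
  x = -2: f_y(-2, y) = -2; no integer root y with |y| ≤ 4.
  x = -1: f_y(-1, y) = -2*y - 2; vanishes at y ∈ {-1}. (-1, -1): f_x = -8 ≠ 0.
  x = 0: f_y(0, y) = -4*y - 6; no integer root y with |y| ≤ 4.
  x = 1: f_y(1, y) = -6*y - 14; no integer root y with |y| ≤ 4.
  x = 2: f_y(2, y) = -8*y - 26; no integer root y with |y| ≤ 4.
  x = 3: f_y(3, y) = -10*y - 42; no integer root y with |y| ≤ 4.
  x = 4: f_y(4, y) = -12*y - 62; no integer root y with |y| ≤ 4.
Only singular point on the grid: (-3, 3).
Classify: substitute x = -3 + u, y = 3 + v and expand: f = -2*u**3 - 2*u**2*v - u*v**2 + v**2.
No constant or linear terms (consistent with a singular point). Quadratic part: v**2. Cubic part: -2*u**3 - 2*u**2*v - u*v**2.
The quadratic part v**2 is a perfect square, so there is a single (double) tangent line v = 0, i.e. y = 3. Restricting the cubic part to that line (v = 0) leaves -2*u**3 ≠ 0, so f is not divisible by v and the branch is v² ≈ 2*u**3 to lowest order — this is a cusp.
Classification: cusp.


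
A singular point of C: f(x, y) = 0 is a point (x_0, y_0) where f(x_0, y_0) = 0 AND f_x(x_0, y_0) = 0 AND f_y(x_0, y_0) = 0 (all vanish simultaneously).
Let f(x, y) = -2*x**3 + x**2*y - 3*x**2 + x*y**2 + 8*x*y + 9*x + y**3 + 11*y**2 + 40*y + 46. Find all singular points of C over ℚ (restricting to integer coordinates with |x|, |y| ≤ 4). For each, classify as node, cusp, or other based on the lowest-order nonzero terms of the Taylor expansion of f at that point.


Singular points: {(-1, -3)}; classification: cusp.

Compute partial derivatives:
  f_x = -6*x**2 + 2*x*y - 6*x + y**2 + 8*y + 9.
  f_y = x**2 + 2*x*y + 8*x + 3*y**2 + 22*y + 40.
Scan x_0 ∈ {−4, ..., 4}. For each x_0, f_y(x_0, y) is a polynomial in y; find its integer roots y ∈ {−4, ..., 4}, then test f_x and f at those candidates.
  x = -4: f_y(-4, y) = 3*y**2 + 14*y + 24; no integer root y with |y| ≤ 4.
  x = -3: f_y(-3, y) = 3*y**2 + 16*y + 25; no integer root y with |y| ≤ 4.
  x = -2: f_y(-2, y) = 3*y**2 + 18*y + 28; no integer root y with |y| ≤ 4.
  x = -1: f_y(-1, y) = 3*y**2 + 20*y + 33; vanishes at y ∈ {-3}. (-1, -3): f_x = 0, f = 0 — SINGULAR.
  x = 0: f_y(0, y) = 3*y**2 + 22*y + 40; vanishes at y ∈ {-4}. (0, -4): f_x = -7 ≠ 0.
  x = 1: f_y(1, y) = 3*y**2 + 24*y + 49; no integer root y with |y| ≤ 4.
  x = 2: f_y(2, y) = 3*y**2 + 26*y + 60; no integer root y with |y| ≤ 4.
  x = 3: f_y(3, y) = 3*y**2 + 28*y + 73; no integer root y with |y| ≤ 4.
  x = 4: f_y(4, y) = 3*y**2 + 30*y + 88; no integer root y with |y| ≤ 4.
Only singular point on the grid: (-1, -3).
Classify: substitute x = -1 + u, y = -3 + v and expand: f = -2*u**3 + u**2*v + u*v**2 + v**3 + v**2.
No constant or linear terms (consistent with a singular point). Quadratic part: v**2. Cubic part: -2*u**3 + u**2*v + u*v**2 + v**3.
The quadratic part v**2 is a perfect square, so there is a single (double) tangent line v = 0, i.e. y = -3. Restricting the cubic part to that line (v = 0) leaves -2*u**3 ≠ 0, so f is not divisible by v and the branch is v² ≈ 2*u**3 to lowest order — this is a cusp.
Classification: cusp.


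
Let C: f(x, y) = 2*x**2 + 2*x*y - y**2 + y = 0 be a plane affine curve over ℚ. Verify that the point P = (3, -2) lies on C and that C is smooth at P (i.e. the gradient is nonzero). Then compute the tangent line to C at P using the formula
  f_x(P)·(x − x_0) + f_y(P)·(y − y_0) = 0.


Tangent line at P: 8*x + 11*y - 2 = 0.

Step 1: f(3, -2) = 0, so P lies on C.
Step 2: partial derivatives
  f_x(x, y) = 4*x + 2*y, f_y(x, y) = 2*x - 2*y + 1.
  f_x(P) = 8, f_y(P) = 11 (gradient nonzero, so P is smooth).
Step 3: tangent line at P: 8·(x − 3) + 11·(y − -2) = 0.
Expanding: 8*x + 11*y - 2 = 0.


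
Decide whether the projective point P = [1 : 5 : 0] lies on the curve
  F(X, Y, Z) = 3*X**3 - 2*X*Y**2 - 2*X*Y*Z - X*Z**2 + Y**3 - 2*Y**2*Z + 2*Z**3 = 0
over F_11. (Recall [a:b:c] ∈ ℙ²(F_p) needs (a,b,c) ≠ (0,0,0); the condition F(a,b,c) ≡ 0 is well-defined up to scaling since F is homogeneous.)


F(1,5,0) ≡ 1 (mod 11); P is NOT on the curve.

Evaluate F(1, 5, 0) term-by-term (mod 11).
  3*X**3 ↦ 3·1·1·1 = 3
  -2*X*Y**2 ↦ -2·1·25·1 = -50
  -2*X*Y*Z ↦ -2·1·5·0 = 0
  -X*Z**2 ↦ -1·1·1·0 = 0
  Y**3 ↦ 1·1·125·1 = 125
  -2*Y**2*Z ↦ -2·1·25·0 = 0
  2*Z**3 ↦ 2·1·1·0 = 0
Sum: F(1, 5, 0) = (3) + (-50) + (0) + (0) + (125) + (0) + (0) = 78.
Reducing mod 11: 78 ≡ 1 (mod 11).
Since F(a, b, c) ≡ 1 ≠ 0 (mod 11), P does NOT lie on the curve.


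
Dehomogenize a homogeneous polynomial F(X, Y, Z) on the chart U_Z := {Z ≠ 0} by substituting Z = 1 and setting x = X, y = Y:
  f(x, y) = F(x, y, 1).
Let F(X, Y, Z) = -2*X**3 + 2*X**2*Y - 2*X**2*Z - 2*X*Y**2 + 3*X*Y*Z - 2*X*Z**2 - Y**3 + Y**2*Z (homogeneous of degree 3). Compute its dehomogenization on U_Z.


f(x, y) = -2*x**3 + 2*x**2*y - 2*x**2 - 2*x*y**2 + 3*x*y - 2*x - y**3 + y**2

On U_Z we set Z = 1. Each monomial c·X^i·Y^j·Z^k in F becomes c·x^i·y^j·1^k = c·x^i·y^j.
Substituting Z = 1: F(X, Y, 1) = -2*x**3 + 2*x**2*y - 2*x**2 - 2*x*y**2 + 3*x*y - 2*x - y**3 + y**2.
Note: deg(f) ≤ deg(F) = 3; strict inequality happens when F is divisible by Z (lost terms).


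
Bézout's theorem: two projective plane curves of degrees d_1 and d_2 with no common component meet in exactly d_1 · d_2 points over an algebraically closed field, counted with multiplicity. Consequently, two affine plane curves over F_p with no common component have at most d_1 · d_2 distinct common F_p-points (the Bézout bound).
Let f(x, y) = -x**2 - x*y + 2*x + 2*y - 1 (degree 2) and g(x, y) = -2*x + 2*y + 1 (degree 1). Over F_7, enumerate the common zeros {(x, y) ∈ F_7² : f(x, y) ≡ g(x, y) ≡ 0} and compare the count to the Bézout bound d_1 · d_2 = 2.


Common zeros: ∅; count = 0; Bézout bound = 2.

deg(f) = 2, deg(g) = 1, so Bézout bound = 2.
Scan x ∈ F_7. For each x, list the y ∈ F_7 with f(x, y) ≡ 0 and those with g(x, y) ≡ 0 (mod 7); the common zeros in that column are the intersection.
  x = 0: f ≡ 0 at y ∈ {4}; g ≡ 0 at y ∈ {3}; common: ∅.
  x = 1: f ≡ 0 at y ∈ {0}; g ≡ 0 at y ∈ {4}; common: ∅.
  x = 2: f ≡ 0 at y ∈ ∅; g ≡ 0 at y ∈ {5}; common: ∅.
  x = 3: f ≡ 0 at y ∈ {3}; g ≡ 0 at y ∈ {6}; common: ∅.
  x = 4: f ≡ 0 at y ∈ {6}; g ≡ 0 at y ∈ {0}; common: ∅.
  x = 5: f ≡ 0 at y ∈ {4}; g ≡ 0 at y ∈ {1}; common: ∅.
  x = 6: f ≡ 0 at y ∈ {6}; g ≡ 0 at y ∈ {2}; common: ∅.
Collecting: common zeros = ∅, so the count is 0.
Comparison with the Bézout bound: 0 ≤ 2 = deg(f)·deg(g), as expected for curves with no common component (the affine F_7-count falls short of the bound because intersections may lie at infinity, over extension fields, or carry multiplicity).


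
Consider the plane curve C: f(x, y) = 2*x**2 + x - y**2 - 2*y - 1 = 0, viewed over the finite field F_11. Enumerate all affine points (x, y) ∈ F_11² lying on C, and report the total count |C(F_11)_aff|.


Affine F_11-points: {(0, 10), (1, 4), (1, 5), (4, 4), (4, 5), (5, 10), (6, 0), (6, 9), (8, 1), (8, 8), (10, 0), (10, 9)}; count = 12.

For each of the 121 pairs (x, y) ∈ F_11², evaluate f(x, y) mod 11. Record the zeros.
  x = 0: [0↦10, 1↦7, 2↦2, 3↦6, 4↦8, 5↦8, 6↦6, 7↦2, 8↦7, 9↦10, 10↦0]  zeros at y ∈ {10}
  x = 1: [0↦2, 1↦10, 2↦5, 3↦9, 4↦0, 5↦0, 6↦9, 7↦5, 8↦10, 9↦2, 10↦3]  zeros at y ∈ {4, 5}
  x = 2: [0↦9, 1↦6, 2↦1, 3↦5, 4↦7, 5↦7, 6↦5, 7↦1, 8↦6, 9↦9, 10↦10]  zeros at y ∈ ∅
  x = 3: [0↦9, 1↦6, 2↦1, 3↦5, 4↦7, 5↦7, 6↦5, 7↦1, 8↦6, 9↦9, 10↦10]  zeros at y ∈ ∅
  x = 4: [0↦2, 1↦10, 2↦5, 3↦9, 4↦0, 5↦0, 6↦9, 7↦5, 8↦10, 9↦2, 10↦3]  zeros at y ∈ {4, 5}
  x = 5: [0↦10, 1↦7, 2↦2, 3↦6, 4↦8, 5↦8, 6↦6, 7↦2, 8↦7, 9↦10, 10↦0]  zeros at y ∈ {10}
  x = 6: [0↦0, 1↦8, 2↦3, 3↦7, 4↦9, 5↦9, 6↦7, 7↦3, 8↦8, 9↦0, 10↦1]  zeros at y ∈ {0, 9}
  x = 7: [0↦5, 1↦2, 2↦8, 3↦1, 4↦3, 5↦3, 6↦1, 7↦8, 8↦2, 9↦5, 10↦6]  zeros at y ∈ ∅
  x = 8: [0↦3, 1↦0, 2↦6, 3↦10, 4↦1, 5↦1, 6↦10, 7↦6, 8↦0, 9↦3, 10↦4]  zeros at y ∈ {1, 8}
  x = 9: [0↦5, 1↦2, 2↦8, 3↦1, 4↦3, 5↦3, 6↦1, 7↦8, 8↦2, 9↦5, 10↦6]  zeros at y ∈ ∅
  x = 10: [0↦0, 1↦8, 2↦3, 3↦7, 4↦9, 5↦9, 6↦7, 7↦3, 8↦8, 9↦0, 10↦1]  zeros at y ∈ {0, 9}
Collecting zeros: affine points = {(0, 10), (1, 4), (1, 5), (4, 4), (4, 5), (5, 10), (6, 0), (6, 9), (8, 1), (8, 8), (10, 0), (10, 9)}.
Total count |C(F_11)_aff| = 12.
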